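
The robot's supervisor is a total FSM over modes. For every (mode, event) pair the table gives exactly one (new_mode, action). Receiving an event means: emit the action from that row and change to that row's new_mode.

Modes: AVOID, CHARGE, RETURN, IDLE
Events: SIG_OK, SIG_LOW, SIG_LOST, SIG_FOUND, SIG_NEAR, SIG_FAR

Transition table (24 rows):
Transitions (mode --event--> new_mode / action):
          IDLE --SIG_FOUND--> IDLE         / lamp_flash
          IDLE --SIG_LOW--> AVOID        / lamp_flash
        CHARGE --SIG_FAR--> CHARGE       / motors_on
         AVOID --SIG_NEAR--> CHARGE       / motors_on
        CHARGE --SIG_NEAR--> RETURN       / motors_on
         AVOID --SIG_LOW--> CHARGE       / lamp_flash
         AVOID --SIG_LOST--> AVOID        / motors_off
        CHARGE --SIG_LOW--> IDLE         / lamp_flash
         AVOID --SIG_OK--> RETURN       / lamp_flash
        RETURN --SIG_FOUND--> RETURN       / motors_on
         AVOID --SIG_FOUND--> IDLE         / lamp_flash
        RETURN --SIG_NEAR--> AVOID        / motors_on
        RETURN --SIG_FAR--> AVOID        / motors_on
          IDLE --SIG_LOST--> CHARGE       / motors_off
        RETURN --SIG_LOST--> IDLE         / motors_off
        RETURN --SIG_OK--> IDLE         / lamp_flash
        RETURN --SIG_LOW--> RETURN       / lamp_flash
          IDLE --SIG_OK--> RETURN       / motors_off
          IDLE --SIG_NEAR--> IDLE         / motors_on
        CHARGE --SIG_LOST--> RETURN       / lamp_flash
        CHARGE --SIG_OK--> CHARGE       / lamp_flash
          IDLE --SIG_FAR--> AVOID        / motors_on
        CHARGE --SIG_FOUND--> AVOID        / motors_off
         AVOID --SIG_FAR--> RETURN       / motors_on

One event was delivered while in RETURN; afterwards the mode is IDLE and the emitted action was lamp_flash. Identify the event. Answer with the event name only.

try SIG_OK: (RETURN, SIG_OK) → (IDLE, lamp_flash)  ← matches
try SIG_LOW: (RETURN, SIG_LOW) → (RETURN, lamp_flash)
try SIG_LOST: (RETURN, SIG_LOST) → (IDLE, motors_off)
try SIG_FOUND: (RETURN, SIG_FOUND) → (RETURN, motors_on)
try SIG_NEAR: (RETURN, SIG_NEAR) → (AVOID, motors_on)
try SIG_FAR: (RETURN, SIG_FAR) → (AVOID, motors_on)

SIG_OK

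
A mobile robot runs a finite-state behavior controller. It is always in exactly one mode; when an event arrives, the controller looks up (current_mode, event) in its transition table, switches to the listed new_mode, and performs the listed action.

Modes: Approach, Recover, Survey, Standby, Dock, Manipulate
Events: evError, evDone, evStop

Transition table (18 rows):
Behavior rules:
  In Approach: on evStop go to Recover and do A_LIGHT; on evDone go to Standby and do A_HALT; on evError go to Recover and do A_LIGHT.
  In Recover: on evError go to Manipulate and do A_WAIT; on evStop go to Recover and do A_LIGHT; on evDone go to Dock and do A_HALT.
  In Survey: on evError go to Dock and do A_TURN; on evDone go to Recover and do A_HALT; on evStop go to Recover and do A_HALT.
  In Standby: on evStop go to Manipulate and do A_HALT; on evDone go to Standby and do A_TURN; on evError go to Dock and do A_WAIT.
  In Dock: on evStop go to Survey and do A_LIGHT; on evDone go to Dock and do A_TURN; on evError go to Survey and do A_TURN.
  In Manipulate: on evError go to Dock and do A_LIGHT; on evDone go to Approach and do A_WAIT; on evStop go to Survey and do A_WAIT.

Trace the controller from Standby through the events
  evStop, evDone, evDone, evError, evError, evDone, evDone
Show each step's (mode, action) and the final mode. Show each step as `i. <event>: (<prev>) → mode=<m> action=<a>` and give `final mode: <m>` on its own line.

final mode: Dock

1. evStop: (Standby) → mode=Manipulate action=A_HALT
2. evDone: (Manipulate) → mode=Approach action=A_WAIT
3. evDone: (Approach) → mode=Standby action=A_HALT
4. evError: (Standby) → mode=Dock action=A_WAIT
5. evError: (Dock) → mode=Survey action=A_TURN
6. evDone: (Survey) → mode=Recover action=A_HALT
7. evDone: (Recover) → mode=Dock action=A_HALT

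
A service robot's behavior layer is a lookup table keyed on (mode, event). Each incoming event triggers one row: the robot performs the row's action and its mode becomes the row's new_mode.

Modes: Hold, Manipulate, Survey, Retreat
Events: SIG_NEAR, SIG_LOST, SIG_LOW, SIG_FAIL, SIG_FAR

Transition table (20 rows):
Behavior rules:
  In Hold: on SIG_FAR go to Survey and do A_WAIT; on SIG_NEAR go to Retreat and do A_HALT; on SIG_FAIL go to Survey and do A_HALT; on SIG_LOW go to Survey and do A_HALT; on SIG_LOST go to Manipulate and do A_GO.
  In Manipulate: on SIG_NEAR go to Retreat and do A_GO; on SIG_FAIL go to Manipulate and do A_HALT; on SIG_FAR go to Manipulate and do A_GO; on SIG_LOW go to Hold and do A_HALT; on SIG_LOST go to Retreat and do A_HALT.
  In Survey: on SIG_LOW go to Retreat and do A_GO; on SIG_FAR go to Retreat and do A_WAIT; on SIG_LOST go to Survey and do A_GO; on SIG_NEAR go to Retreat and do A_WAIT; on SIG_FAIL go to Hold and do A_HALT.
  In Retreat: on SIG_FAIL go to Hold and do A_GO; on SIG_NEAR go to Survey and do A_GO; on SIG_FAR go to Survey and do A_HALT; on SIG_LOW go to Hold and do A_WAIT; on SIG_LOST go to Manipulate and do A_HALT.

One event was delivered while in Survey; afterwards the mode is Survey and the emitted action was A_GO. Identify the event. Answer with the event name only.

try SIG_NEAR: (Survey, SIG_NEAR) → (Retreat, A_WAIT)
try SIG_LOST: (Survey, SIG_LOST) → (Survey, A_GO)  ← matches
try SIG_LOW: (Survey, SIG_LOW) → (Retreat, A_GO)
try SIG_FAIL: (Survey, SIG_FAIL) → (Hold, A_HALT)
try SIG_FAR: (Survey, SIG_FAR) → (Retreat, A_WAIT)

SIG_LOST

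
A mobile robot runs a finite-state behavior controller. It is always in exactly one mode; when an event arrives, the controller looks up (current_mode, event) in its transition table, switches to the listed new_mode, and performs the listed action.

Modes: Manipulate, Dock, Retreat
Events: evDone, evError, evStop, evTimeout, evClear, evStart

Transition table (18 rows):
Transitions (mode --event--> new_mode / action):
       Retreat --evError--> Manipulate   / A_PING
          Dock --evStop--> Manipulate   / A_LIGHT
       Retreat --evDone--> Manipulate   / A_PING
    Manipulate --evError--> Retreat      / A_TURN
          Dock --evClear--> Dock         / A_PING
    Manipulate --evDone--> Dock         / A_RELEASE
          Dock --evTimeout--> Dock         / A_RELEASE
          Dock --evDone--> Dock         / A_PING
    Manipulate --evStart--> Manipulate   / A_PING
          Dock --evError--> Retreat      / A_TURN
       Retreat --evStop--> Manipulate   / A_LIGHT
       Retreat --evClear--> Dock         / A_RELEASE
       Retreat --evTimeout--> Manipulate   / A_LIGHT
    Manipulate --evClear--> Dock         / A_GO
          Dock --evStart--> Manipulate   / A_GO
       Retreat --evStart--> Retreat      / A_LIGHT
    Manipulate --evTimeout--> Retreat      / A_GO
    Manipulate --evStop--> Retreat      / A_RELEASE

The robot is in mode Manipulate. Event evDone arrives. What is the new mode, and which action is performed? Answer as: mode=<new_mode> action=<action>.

mode=Dock action=A_RELEASE

current mode = Manipulate; filter table to that mode:
  (Manipulate, evError) → (Retreat, A_TURN)
  (Manipulate, evDone) → (Dock, A_RELEASE)  ← event matches
  (Manipulate, evStart) → (Manipulate, A_PING)
  (Manipulate, evClear) → (Dock, A_GO)
  (Manipulate, evTimeout) → (Retreat, A_GO)
  (Manipulate, evStop) → (Retreat, A_RELEASE)
event = evDone selects (Dock, A_RELEASE)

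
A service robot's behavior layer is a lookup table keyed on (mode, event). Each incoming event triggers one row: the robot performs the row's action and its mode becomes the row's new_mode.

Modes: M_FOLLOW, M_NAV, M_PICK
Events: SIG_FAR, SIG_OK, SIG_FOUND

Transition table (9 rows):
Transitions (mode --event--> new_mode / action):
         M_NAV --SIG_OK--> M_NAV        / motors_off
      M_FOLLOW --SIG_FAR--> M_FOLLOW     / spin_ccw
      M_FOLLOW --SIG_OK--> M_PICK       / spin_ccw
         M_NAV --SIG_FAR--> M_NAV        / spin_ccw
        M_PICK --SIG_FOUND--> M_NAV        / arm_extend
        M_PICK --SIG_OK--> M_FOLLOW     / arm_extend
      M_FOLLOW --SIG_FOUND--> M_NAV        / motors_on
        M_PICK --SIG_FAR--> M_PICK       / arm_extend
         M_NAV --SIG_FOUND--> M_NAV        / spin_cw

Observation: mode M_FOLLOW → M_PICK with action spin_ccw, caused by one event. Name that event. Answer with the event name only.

SIG_OK

try SIG_FAR: (M_FOLLOW, SIG_FAR) → (M_FOLLOW, spin_ccw)
try SIG_OK: (M_FOLLOW, SIG_OK) → (M_PICK, spin_ccw)  ← matches
try SIG_FOUND: (M_FOLLOW, SIG_FOUND) → (M_NAV, motors_on)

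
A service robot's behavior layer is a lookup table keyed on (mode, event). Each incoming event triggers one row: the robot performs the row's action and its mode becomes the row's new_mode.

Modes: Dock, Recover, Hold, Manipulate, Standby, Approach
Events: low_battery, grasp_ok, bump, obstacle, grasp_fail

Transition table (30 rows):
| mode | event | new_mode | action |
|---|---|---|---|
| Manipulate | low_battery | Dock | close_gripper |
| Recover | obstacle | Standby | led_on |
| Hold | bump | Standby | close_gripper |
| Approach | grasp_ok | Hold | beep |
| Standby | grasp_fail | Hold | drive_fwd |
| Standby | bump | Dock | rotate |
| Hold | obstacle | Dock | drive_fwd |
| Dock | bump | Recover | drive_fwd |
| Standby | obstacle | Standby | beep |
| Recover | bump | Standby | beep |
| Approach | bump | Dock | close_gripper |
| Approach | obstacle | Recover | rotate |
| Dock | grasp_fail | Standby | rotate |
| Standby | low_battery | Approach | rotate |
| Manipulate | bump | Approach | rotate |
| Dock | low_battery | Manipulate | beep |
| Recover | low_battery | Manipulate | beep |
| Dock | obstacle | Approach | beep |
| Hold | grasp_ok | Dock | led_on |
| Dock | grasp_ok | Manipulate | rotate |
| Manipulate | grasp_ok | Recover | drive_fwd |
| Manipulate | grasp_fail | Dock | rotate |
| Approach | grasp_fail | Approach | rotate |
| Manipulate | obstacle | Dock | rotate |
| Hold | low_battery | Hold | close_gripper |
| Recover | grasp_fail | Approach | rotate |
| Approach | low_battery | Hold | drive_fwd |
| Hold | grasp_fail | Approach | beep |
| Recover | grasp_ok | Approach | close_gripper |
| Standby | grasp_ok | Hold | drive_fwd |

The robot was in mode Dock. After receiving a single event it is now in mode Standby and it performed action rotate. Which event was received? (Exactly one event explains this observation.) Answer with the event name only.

try low_battery: (Dock, low_battery) → (Manipulate, beep)
try grasp_ok: (Dock, grasp_ok) → (Manipulate, rotate)
try bump: (Dock, bump) → (Recover, drive_fwd)
try obstacle: (Dock, obstacle) → (Approach, beep)
try grasp_fail: (Dock, grasp_fail) → (Standby, rotate)  ← matches

grasp_fail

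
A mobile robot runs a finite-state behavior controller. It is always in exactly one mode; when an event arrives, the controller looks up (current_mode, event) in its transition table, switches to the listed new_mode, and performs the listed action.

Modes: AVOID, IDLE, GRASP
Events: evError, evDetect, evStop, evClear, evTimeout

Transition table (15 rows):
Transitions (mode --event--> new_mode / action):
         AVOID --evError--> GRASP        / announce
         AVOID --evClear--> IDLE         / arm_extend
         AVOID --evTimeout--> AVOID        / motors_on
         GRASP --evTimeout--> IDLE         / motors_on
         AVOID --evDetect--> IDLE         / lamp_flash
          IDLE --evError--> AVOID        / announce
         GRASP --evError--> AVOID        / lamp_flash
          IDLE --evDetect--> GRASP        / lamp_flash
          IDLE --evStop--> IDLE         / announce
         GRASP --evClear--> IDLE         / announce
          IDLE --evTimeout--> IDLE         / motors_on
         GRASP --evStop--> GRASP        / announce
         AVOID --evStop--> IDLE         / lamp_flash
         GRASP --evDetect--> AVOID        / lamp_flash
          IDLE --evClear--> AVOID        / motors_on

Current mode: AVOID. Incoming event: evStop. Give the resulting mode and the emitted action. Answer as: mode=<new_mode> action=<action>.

mode=IDLE action=lamp_flash

current mode = AVOID; filter table to that mode:
  (AVOID, evError) → (GRASP, announce)
  (AVOID, evClear) → (IDLE, arm_extend)
  (AVOID, evTimeout) → (AVOID, motors_on)
  (AVOID, evDetect) → (IDLE, lamp_flash)
  (AVOID, evStop) → (IDLE, lamp_flash)  ← event matches
event = evStop selects (IDLE, lamp_flash)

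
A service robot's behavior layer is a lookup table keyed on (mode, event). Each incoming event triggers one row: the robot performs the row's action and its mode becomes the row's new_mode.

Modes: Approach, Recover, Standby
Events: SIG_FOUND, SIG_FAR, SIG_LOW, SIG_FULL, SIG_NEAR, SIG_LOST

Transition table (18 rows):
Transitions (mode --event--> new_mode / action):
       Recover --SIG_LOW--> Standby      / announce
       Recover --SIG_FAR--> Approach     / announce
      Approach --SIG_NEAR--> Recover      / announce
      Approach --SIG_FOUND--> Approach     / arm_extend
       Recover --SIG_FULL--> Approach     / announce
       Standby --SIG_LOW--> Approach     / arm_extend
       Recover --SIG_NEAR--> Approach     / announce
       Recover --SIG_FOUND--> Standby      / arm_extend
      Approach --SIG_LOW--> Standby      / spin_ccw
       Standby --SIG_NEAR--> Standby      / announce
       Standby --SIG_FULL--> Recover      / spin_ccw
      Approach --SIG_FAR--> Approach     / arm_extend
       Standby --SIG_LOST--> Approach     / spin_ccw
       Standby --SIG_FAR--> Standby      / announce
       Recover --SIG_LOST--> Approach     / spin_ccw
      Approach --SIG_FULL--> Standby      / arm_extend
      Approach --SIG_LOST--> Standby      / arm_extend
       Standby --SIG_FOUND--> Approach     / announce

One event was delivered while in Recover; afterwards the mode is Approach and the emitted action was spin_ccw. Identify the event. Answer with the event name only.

SIG_LOST

try SIG_FOUND: (Recover, SIG_FOUND) → (Standby, arm_extend)
try SIG_FAR: (Recover, SIG_FAR) → (Approach, announce)
try SIG_LOW: (Recover, SIG_LOW) → (Standby, announce)
try SIG_FULL: (Recover, SIG_FULL) → (Approach, announce)
try SIG_NEAR: (Recover, SIG_NEAR) → (Approach, announce)
try SIG_LOST: (Recover, SIG_LOST) → (Approach, spin_ccw)  ← matches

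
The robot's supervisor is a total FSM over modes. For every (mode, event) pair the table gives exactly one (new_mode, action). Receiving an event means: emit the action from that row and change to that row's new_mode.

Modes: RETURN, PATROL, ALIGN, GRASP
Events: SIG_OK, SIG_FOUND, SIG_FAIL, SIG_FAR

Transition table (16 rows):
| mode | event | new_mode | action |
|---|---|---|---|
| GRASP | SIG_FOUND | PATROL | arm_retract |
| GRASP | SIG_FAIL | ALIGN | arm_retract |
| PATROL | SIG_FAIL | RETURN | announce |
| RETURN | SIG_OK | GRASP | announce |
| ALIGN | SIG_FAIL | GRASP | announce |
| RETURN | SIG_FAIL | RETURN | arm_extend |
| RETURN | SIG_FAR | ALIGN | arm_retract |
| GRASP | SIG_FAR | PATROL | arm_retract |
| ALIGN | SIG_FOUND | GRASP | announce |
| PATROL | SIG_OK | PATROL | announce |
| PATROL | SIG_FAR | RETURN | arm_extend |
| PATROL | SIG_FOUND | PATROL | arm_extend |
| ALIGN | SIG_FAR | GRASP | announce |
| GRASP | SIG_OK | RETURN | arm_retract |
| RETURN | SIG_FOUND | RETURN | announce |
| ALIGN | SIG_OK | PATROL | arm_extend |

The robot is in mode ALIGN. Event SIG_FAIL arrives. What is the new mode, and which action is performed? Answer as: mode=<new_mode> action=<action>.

mode=GRASP action=announce

current mode = ALIGN; filter table to that mode:
  (ALIGN, SIG_FAIL) → (GRASP, announce)  ← event matches
  (ALIGN, SIG_FOUND) → (GRASP, announce)
  (ALIGN, SIG_FAR) → (GRASP, announce)
  (ALIGN, SIG_OK) → (PATROL, arm_extend)
event = SIG_FAIL selects (GRASP, announce)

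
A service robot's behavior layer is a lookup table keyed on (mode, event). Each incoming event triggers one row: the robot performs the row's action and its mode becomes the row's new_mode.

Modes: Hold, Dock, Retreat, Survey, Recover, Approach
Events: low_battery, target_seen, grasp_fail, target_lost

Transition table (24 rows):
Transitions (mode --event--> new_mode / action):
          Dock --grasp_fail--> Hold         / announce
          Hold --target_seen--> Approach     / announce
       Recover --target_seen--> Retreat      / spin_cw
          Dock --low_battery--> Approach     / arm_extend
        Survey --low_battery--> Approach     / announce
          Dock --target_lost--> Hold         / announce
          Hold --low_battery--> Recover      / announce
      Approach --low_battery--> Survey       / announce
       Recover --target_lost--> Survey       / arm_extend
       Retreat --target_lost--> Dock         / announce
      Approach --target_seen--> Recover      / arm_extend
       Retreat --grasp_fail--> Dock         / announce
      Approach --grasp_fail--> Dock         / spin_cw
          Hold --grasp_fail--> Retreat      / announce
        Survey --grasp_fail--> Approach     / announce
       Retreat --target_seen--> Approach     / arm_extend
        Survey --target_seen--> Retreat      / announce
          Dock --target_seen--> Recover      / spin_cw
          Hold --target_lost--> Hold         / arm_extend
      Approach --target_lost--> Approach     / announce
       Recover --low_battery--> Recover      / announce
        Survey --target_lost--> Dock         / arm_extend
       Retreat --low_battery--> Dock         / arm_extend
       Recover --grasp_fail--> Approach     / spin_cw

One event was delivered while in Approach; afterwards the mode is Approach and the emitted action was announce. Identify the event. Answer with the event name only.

target_lost

try low_battery: (Approach, low_battery) → (Survey, announce)
try target_seen: (Approach, target_seen) → (Recover, arm_extend)
try grasp_fail: (Approach, grasp_fail) → (Dock, spin_cw)
try target_lost: (Approach, target_lost) → (Approach, announce)  ← matches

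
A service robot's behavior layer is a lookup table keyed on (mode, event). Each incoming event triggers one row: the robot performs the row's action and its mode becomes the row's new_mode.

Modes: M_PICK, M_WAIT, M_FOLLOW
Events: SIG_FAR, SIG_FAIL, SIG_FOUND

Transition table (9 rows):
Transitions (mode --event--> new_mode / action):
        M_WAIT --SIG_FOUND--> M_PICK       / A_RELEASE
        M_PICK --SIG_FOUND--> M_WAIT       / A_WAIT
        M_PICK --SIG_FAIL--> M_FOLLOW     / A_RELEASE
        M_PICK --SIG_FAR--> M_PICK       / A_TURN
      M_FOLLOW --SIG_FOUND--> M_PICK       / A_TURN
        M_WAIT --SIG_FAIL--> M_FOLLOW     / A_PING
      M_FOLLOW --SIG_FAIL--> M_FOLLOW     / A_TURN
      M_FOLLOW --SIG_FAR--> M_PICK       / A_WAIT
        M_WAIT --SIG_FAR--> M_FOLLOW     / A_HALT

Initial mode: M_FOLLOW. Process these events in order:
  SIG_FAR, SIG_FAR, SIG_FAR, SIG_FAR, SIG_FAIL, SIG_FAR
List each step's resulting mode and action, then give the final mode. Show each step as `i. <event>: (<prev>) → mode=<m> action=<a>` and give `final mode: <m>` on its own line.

final mode: M_PICK

1. SIG_FAR: (M_FOLLOW) → mode=M_PICK action=A_WAIT
2. SIG_FAR: (M_PICK) → mode=M_PICK action=A_TURN
3. SIG_FAR: (M_PICK) → mode=M_PICK action=A_TURN
4. SIG_FAR: (M_PICK) → mode=M_PICK action=A_TURN
5. SIG_FAIL: (M_PICK) → mode=M_FOLLOW action=A_RELEASE
6. SIG_FAR: (M_FOLLOW) → mode=M_PICK action=A_WAIT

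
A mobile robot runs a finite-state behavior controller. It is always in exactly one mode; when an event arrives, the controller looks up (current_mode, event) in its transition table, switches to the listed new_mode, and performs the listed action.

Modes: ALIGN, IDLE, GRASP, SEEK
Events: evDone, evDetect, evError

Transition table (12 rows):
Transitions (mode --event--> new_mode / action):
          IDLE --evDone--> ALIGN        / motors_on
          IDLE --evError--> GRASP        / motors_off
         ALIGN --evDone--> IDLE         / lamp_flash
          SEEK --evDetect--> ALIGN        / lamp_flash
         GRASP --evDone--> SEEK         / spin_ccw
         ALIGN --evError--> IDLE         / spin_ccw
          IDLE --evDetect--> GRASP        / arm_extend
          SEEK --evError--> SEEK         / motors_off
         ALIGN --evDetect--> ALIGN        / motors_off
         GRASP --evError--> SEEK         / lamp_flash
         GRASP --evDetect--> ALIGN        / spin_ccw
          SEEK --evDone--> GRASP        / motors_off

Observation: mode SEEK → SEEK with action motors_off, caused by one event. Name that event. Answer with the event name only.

evError

try evDone: (SEEK, evDone) → (GRASP, motors_off)
try evDetect: (SEEK, evDetect) → (ALIGN, lamp_flash)
try evError: (SEEK, evError) → (SEEK, motors_off)  ← matches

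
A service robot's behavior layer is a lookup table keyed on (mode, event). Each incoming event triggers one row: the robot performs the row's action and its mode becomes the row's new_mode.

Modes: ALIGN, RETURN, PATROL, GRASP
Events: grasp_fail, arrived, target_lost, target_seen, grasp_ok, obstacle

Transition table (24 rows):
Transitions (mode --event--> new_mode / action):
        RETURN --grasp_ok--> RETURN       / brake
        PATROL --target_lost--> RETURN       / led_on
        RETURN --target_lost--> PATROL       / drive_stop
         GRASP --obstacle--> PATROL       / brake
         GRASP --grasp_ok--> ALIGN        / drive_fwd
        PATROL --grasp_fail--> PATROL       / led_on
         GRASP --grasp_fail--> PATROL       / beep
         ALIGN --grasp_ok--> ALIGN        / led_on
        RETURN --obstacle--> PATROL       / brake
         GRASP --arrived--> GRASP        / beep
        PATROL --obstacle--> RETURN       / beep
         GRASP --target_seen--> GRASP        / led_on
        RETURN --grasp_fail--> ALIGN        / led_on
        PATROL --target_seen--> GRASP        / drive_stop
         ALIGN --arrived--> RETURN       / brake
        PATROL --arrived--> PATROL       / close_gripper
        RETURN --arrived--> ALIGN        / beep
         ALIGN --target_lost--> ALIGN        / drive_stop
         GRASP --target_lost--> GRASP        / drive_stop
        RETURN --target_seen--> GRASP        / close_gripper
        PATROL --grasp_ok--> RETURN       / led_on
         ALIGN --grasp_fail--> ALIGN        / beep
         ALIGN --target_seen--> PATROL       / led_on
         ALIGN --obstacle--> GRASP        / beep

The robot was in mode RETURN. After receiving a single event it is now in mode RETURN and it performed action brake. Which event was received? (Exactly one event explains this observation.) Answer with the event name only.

grasp_ok

try grasp_fail: (RETURN, grasp_fail) → (ALIGN, led_on)
try arrived: (RETURN, arrived) → (ALIGN, beep)
try target_lost: (RETURN, target_lost) → (PATROL, drive_stop)
try target_seen: (RETURN, target_seen) → (GRASP, close_gripper)
try grasp_ok: (RETURN, grasp_ok) → (RETURN, brake)  ← matches
try obstacle: (RETURN, obstacle) → (PATROL, brake)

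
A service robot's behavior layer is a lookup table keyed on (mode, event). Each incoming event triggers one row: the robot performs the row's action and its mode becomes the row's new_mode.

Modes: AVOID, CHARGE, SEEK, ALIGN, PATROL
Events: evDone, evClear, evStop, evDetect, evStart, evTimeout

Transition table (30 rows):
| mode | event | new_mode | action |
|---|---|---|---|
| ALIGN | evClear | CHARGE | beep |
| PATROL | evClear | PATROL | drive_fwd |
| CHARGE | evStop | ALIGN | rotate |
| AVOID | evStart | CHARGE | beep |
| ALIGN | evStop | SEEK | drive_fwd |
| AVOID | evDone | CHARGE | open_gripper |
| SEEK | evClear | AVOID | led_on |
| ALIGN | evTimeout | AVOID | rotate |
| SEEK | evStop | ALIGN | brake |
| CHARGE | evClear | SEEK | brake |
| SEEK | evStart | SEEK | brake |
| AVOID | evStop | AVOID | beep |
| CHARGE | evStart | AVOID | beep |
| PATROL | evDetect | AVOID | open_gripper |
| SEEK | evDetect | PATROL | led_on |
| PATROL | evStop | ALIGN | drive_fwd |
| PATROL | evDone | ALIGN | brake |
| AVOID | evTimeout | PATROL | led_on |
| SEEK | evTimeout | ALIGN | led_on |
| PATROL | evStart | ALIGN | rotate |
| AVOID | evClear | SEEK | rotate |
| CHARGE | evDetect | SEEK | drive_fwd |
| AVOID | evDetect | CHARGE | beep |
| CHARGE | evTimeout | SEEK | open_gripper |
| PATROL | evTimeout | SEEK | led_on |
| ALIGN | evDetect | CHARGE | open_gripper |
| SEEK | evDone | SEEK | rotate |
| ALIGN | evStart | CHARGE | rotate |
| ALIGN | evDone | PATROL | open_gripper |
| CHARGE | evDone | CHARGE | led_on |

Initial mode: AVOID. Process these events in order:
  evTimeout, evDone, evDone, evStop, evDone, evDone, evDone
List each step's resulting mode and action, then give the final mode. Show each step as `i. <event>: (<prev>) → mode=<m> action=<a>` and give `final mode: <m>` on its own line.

1. evTimeout: (AVOID) → mode=PATROL action=led_on
2. evDone: (PATROL) → mode=ALIGN action=brake
3. evDone: (ALIGN) → mode=PATROL action=open_gripper
4. evStop: (PATROL) → mode=ALIGN action=drive_fwd
5. evDone: (ALIGN) → mode=PATROL action=open_gripper
6. evDone: (PATROL) → mode=ALIGN action=brake
7. evDone: (ALIGN) → mode=PATROL action=open_gripper

final mode: PATROL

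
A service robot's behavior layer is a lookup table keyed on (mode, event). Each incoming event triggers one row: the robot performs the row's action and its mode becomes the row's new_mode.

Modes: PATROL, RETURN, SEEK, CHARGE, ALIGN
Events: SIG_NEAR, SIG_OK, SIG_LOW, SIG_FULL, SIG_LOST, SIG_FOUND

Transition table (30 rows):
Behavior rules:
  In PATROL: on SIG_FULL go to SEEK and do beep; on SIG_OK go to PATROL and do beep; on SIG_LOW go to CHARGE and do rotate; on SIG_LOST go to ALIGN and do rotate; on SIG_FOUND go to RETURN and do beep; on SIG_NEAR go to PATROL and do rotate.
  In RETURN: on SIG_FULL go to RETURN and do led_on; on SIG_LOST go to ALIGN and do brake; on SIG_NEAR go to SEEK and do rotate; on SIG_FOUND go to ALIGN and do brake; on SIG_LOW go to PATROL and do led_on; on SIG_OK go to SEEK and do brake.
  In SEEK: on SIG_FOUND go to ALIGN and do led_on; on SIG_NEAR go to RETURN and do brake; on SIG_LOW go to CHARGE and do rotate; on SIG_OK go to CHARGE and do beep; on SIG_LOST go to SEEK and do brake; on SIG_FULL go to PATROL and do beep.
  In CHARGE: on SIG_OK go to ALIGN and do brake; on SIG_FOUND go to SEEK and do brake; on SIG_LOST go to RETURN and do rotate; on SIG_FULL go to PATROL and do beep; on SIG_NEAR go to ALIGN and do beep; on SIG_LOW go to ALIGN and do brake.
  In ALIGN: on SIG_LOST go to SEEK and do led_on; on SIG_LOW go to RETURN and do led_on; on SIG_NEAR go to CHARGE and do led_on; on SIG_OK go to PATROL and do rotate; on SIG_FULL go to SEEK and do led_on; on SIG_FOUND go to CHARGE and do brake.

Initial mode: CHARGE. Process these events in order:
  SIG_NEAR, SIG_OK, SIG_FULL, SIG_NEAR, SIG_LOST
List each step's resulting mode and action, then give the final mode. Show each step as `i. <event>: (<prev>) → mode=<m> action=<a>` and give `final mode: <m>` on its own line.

final mode: ALIGN

1. SIG_NEAR: (CHARGE) → mode=ALIGN action=beep
2. SIG_OK: (ALIGN) → mode=PATROL action=rotate
3. SIG_FULL: (PATROL) → mode=SEEK action=beep
4. SIG_NEAR: (SEEK) → mode=RETURN action=brake
5. SIG_LOST: (RETURN) → mode=ALIGN action=brake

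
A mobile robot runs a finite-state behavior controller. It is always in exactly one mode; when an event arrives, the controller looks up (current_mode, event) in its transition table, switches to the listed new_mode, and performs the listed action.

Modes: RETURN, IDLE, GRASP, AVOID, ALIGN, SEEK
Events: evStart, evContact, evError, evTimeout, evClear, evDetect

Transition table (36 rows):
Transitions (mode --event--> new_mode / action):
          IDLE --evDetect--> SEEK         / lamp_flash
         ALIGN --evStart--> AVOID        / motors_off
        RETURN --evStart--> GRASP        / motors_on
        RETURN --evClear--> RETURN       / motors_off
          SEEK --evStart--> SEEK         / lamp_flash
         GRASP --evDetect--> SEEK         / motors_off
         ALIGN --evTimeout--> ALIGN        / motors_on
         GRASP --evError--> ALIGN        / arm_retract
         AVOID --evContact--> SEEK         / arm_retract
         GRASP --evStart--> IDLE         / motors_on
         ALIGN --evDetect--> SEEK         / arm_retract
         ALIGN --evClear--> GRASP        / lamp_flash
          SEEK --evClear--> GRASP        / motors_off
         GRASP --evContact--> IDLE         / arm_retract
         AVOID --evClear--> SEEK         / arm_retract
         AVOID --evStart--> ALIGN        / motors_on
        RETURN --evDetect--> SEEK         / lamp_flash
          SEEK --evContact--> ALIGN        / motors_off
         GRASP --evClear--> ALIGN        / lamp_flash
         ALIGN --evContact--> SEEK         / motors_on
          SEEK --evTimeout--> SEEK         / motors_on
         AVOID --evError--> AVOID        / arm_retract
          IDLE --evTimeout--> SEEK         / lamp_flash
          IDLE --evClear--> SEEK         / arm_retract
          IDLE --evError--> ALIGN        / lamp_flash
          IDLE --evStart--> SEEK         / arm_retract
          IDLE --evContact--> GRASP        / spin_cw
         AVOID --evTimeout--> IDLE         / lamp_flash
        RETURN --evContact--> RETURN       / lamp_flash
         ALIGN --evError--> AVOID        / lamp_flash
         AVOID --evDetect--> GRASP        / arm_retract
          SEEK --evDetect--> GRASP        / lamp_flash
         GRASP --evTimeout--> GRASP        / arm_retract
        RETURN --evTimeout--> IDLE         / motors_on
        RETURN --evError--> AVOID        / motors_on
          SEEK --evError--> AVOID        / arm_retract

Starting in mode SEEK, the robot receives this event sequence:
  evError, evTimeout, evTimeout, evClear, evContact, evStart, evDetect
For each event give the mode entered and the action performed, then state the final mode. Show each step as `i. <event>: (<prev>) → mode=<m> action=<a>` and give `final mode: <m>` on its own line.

1. evError: (SEEK) → mode=AVOID action=arm_retract
2. evTimeout: (AVOID) → mode=IDLE action=lamp_flash
3. evTimeout: (IDLE) → mode=SEEK action=lamp_flash
4. evClear: (SEEK) → mode=GRASP action=motors_off
5. evContact: (GRASP) → mode=IDLE action=arm_retract
6. evStart: (IDLE) → mode=SEEK action=arm_retract
7. evDetect: (SEEK) → mode=GRASP action=lamp_flash

final mode: GRASP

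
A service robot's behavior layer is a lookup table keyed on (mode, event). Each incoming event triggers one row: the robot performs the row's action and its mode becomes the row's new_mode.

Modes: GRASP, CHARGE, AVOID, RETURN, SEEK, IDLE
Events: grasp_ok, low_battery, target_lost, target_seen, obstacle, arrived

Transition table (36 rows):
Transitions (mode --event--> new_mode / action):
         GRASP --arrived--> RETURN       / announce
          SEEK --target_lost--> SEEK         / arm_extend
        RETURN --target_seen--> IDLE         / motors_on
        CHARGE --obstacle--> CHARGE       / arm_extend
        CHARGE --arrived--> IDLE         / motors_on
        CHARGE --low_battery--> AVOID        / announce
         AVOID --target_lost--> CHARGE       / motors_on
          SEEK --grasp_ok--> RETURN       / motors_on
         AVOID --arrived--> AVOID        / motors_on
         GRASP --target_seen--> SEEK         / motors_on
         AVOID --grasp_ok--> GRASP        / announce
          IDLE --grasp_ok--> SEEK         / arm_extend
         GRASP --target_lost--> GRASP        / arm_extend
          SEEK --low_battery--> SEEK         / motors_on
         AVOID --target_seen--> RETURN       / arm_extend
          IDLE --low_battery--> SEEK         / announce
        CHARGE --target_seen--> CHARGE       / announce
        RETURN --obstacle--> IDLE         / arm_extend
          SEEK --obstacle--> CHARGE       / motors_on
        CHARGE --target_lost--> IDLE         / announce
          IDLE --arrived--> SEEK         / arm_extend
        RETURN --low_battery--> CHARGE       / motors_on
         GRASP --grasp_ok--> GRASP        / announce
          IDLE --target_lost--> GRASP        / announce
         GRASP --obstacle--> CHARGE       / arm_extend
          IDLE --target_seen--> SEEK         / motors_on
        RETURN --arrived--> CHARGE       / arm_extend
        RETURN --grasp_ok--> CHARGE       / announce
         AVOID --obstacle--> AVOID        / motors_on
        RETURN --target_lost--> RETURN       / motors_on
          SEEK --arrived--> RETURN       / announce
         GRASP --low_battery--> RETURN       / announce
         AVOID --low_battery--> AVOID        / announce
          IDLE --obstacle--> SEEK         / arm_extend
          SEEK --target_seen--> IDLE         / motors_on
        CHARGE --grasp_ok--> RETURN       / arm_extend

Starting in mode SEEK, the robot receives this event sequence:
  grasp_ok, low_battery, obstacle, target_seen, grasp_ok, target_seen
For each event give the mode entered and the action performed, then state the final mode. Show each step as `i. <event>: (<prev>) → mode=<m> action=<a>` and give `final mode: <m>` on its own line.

1. grasp_ok: (SEEK) → mode=RETURN action=motors_on
2. low_battery: (RETURN) → mode=CHARGE action=motors_on
3. obstacle: (CHARGE) → mode=CHARGE action=arm_extend
4. target_seen: (CHARGE) → mode=CHARGE action=announce
5. grasp_ok: (CHARGE) → mode=RETURN action=arm_extend
6. target_seen: (RETURN) → mode=IDLE action=motors_on

final mode: IDLE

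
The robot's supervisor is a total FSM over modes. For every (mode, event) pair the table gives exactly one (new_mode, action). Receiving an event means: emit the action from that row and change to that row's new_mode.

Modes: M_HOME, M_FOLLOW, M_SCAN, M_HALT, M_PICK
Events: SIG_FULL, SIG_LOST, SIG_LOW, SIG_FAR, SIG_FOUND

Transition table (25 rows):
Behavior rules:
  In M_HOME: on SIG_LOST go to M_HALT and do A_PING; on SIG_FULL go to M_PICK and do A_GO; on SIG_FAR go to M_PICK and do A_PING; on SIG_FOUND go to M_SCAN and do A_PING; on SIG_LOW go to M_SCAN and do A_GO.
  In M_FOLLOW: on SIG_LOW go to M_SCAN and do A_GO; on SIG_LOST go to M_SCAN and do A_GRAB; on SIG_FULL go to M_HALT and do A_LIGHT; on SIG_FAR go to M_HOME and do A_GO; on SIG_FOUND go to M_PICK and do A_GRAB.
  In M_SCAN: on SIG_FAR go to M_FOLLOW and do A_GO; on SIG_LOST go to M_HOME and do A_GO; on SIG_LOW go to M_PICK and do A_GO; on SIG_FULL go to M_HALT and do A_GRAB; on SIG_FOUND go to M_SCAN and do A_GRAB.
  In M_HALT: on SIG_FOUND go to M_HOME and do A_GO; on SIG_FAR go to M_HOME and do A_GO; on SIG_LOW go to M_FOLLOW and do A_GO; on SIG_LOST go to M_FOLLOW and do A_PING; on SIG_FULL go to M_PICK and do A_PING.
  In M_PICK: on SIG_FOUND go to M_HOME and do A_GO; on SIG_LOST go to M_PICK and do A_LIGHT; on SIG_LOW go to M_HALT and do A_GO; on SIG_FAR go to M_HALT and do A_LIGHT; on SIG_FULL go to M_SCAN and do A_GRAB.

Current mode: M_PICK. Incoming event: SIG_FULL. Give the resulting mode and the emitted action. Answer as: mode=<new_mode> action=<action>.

current mode = M_PICK; filter table to that mode:
  (M_PICK, SIG_FOUND) → (M_HOME, A_GO)
  (M_PICK, SIG_LOST) → (M_PICK, A_LIGHT)
  (M_PICK, SIG_LOW) → (M_HALT, A_GO)
  (M_PICK, SIG_FAR) → (M_HALT, A_LIGHT)
  (M_PICK, SIG_FULL) → (M_SCAN, A_GRAB)  ← event matches
event = SIG_FULL selects (M_SCAN, A_GRAB)

mode=M_SCAN action=A_GRAB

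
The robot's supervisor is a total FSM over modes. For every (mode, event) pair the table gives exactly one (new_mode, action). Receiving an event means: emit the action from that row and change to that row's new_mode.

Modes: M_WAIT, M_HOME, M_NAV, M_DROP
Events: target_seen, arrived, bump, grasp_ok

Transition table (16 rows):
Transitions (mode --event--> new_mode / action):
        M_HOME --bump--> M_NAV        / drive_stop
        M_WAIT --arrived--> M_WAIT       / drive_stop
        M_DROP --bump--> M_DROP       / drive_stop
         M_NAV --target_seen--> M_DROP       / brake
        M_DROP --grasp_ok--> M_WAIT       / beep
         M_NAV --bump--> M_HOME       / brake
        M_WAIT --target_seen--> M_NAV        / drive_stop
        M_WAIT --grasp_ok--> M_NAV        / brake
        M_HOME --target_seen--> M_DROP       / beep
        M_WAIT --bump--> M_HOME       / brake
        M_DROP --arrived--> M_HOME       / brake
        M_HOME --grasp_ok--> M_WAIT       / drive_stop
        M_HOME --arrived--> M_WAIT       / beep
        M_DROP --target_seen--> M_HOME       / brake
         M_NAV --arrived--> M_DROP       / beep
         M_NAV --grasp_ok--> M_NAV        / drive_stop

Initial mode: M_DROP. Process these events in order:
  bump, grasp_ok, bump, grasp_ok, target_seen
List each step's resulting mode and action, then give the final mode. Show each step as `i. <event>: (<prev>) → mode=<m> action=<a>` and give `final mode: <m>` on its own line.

final mode: M_NAV

1. bump: (M_DROP) → mode=M_DROP action=drive_stop
2. grasp_ok: (M_DROP) → mode=M_WAIT action=beep
3. bump: (M_WAIT) → mode=M_HOME action=brake
4. grasp_ok: (M_HOME) → mode=M_WAIT action=drive_stop
5. target_seen: (M_WAIT) → mode=M_NAV action=drive_stop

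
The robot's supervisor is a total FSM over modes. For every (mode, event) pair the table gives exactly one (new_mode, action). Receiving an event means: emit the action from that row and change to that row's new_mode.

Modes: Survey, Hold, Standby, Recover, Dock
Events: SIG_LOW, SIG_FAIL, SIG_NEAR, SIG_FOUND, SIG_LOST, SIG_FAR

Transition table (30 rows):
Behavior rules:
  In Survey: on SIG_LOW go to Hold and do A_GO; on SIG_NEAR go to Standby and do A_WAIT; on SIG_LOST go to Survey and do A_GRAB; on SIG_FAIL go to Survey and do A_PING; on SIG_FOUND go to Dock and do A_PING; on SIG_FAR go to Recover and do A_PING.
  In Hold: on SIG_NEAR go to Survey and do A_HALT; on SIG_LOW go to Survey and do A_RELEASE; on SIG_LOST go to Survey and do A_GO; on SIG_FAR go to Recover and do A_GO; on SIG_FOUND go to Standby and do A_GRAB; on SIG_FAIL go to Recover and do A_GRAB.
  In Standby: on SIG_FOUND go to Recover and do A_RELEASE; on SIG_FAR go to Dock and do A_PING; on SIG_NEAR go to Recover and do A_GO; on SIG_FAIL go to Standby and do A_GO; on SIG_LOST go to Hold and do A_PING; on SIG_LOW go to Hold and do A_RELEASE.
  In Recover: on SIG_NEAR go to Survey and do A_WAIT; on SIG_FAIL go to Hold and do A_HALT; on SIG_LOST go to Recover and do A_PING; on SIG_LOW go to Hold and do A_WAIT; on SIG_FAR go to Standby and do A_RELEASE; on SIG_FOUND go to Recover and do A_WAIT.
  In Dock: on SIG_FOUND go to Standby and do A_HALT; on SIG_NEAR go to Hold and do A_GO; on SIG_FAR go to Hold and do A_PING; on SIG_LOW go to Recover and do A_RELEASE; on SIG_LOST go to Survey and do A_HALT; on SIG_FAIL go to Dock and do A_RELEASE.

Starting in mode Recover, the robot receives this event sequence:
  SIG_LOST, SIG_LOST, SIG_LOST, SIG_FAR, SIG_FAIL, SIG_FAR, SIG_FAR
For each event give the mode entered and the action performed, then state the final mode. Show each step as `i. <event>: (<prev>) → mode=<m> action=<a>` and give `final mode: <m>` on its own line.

1. SIG_LOST: (Recover) → mode=Recover action=A_PING
2. SIG_LOST: (Recover) → mode=Recover action=A_PING
3. SIG_LOST: (Recover) → mode=Recover action=A_PING
4. SIG_FAR: (Recover) → mode=Standby action=A_RELEASE
5. SIG_FAIL: (Standby) → mode=Standby action=A_GO
6. SIG_FAR: (Standby) → mode=Dock action=A_PING
7. SIG_FAR: (Dock) → mode=Hold action=A_PING

final mode: Hold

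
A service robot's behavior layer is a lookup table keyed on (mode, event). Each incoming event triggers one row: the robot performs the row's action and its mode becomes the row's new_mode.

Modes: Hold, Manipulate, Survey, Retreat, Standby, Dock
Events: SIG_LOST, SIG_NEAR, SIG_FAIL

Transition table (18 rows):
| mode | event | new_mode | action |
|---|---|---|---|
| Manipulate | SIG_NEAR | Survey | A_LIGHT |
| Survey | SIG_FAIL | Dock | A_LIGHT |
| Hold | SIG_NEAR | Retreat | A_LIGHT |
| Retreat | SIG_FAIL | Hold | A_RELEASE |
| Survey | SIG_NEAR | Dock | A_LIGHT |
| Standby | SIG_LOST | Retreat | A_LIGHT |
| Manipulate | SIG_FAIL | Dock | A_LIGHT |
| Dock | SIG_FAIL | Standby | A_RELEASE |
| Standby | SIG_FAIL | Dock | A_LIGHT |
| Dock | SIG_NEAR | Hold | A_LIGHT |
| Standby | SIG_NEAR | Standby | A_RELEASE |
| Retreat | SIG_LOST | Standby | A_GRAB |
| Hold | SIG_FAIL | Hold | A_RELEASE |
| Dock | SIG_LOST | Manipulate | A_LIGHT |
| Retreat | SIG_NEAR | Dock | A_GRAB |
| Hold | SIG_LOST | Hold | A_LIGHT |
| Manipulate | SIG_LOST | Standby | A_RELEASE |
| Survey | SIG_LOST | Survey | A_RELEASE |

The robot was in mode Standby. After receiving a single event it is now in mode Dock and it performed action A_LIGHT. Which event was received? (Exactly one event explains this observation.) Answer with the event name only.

SIG_FAIL

try SIG_LOST: (Standby, SIG_LOST) → (Retreat, A_LIGHT)
try SIG_NEAR: (Standby, SIG_NEAR) → (Standby, A_RELEASE)
try SIG_FAIL: (Standby, SIG_FAIL) → (Dock, A_LIGHT)  ← matches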